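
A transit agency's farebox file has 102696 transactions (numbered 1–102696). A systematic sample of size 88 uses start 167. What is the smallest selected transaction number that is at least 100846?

101696

k = 102696/88 = 1167
Steps past start: ⌈(100846 − 167)/1167⌉ = ⌈100679/1167⌉ = 87
Selected transaction: 167 + 87×1167 = 101696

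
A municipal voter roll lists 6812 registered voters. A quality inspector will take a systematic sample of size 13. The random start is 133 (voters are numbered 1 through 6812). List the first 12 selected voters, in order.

133, 657, 1181, 1705, 2229, 2753, 3277, 3801, 4325, 4849, 5373, 5897

k = N/n = 6812/13 = 524
voter 1: 133
voter 2: 133 + 524 = 657
voter 3: 657 + 524 = 1181
voter 4: 1181 + 524 = 1705
voter 5: 1705 + 524 = 2229
voter 6: 2229 + 524 = 2753
voter 7: 2753 + 524 = 3277
voter 8: 3277 + 524 = 3801
voter 9: 3801 + 524 = 4325
voter 10: 4325 + 524 = 4849
voter 11: 4849 + 524 = 5373
voter 12: 5373 + 524 = 5897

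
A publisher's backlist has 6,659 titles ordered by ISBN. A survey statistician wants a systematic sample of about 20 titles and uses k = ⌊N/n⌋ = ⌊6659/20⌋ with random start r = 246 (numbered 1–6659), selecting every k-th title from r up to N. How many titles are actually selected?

20

k = ⌊6659/20⌋ = 332
Achieved size = ⌊(6659 − 246)/332⌋ + 1 = ⌊6413/332⌋ + 1 = 19 + 1 = 20
(last selection: 246 + 19×332 = 6554 ≤ 6659; next would be 6886 > 6659)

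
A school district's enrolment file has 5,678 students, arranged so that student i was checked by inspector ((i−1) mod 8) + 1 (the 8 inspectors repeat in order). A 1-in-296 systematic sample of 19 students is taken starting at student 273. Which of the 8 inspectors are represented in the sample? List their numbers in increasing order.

1

Consecutive selections differ by k = 296, so their inspector numbers differ by 296 mod 8 = 0.
gcd(296, 8) = 8, so the sample visits 8/8 = 1 distinct residues mod 8.
Start 273 is inspector 1; the inspectors hit are 1.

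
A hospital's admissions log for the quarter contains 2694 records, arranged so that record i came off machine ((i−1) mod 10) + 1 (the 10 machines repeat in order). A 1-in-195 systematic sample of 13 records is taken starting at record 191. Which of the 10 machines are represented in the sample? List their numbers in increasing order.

1, 6

Consecutive selections differ by k = 195, so their machine numbers differ by 195 mod 10 = 5.
gcd(195, 10) = 5, so the sample visits 10/5 = 2 distinct residues mod 10.
Start 191 is machine 1; the machines hit are 1, 6.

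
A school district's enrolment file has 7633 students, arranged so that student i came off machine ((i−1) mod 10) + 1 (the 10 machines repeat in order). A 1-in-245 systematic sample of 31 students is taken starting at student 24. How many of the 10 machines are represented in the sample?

Consecutive selections differ by k = 245, so their machine numbers differ by 245 mod 10 = 5.
gcd(245, 10) = 5, so the sample visits 10/5 = 2 distinct residues mod 10.
Start 24 is machine 4; the machines hit are 4, 9.

2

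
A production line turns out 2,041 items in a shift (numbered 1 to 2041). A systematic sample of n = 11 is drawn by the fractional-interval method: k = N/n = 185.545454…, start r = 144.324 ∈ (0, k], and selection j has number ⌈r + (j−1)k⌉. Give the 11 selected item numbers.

145, 330, 516, 701, 887, 1073, 1258, 1444, 1629, 1815, 2000

j=1: r + 0k = 144.324 → ⌈·⌉ = 145
j=2: r + 1k = 329.869454… → ⌈·⌉ = 330
j=3: r + 2k = 515.414909… → ⌈·⌉ = 516
j=4: r + 3k = 700.960363… → ⌈·⌉ = 701
j=5: r + 4k = 886.505818… → ⌈·⌉ = 887
j=6: r + 5k = 1072.051272… → ⌈·⌉ = 1073
j=7: r + 6k = 1257.596727… → ⌈·⌉ = 1258
j=8: r + 7k = 1443.142181… → ⌈·⌉ = 1444
j=9: r + 8k = 1628.687636… → ⌈·⌉ = 1629
j=10: r + 9k = 1814.233090… → ⌈·⌉ = 1815
j=11: r + 10k = 1999.778545… → ⌈·⌉ = 2000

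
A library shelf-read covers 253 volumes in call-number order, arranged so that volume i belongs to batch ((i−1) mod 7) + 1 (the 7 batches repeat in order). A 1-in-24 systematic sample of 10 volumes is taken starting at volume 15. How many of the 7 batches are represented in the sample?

Consecutive selections differ by k = 24, so their batch numbers differ by 24 mod 7 = 3.
gcd(24, 7) = 1, so the sample visits 7/1 = 7 distinct residues mod 7.
Start 15 is batch 1; the batches hit are 1, 2, 3, 4, 5, 6, 7.

7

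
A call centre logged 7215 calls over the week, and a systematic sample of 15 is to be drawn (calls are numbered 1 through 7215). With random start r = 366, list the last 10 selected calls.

k = N/n = 7215/15 = 481
6th selection = 366 + 5×481 = 2771
7th: 2771 + 481 = 3252
8th: 3252 + 481 = 3733
9th: 3733 + 481 = 4214
10th: 4214 + 481 = 4695
11th: 4695 + 481 = 5176
12th: 5176 + 481 = 5657
13th: 5657 + 481 = 6138
14th: 6138 + 481 = 6619
15th: 6619 + 481 = 7100

2771, 3252, 3733, 4214, 4695, 5176, 5657, 6138, 6619, 7100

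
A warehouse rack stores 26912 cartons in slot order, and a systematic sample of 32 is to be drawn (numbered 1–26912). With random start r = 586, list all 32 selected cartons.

k = N/n = 26912/32 = 841
carton 1: 586
carton 2: 586 + 841 = 1427
carton 3: 1427 + 841 = 2268
carton 4: 2268 + 841 = 3109
carton 5: 3109 + 841 = 3950
carton 6: 3950 + 841 = 4791
carton 7: 4791 + 841 = 5632
carton 8: 5632 + 841 = 6473
carton 9: 6473 + 841 = 7314
carton 10: 7314 + 841 = 8155
carton 11: 8155 + 841 = 8996
carton 12: 8996 + 841 = 9837
carton 13: 9837 + 841 = 10678
carton 14: 10678 + 841 = 11519
carton 15: 11519 + 841 = 12360
carton 16: 12360 + 841 = 13201
carton 17: 13201 + 841 = 14042
carton 18: 14042 + 841 = 14883
carton 19: 14883 + 841 = 15724
carton 20: 15724 + 841 = 16565
carton 21: 16565 + 841 = 17406
carton 22: 17406 + 841 = 18247
carton 23: 18247 + 841 = 19088
carton 24: 19088 + 841 = 19929
carton 25: 19929 + 841 = 20770
carton 26: 20770 + 841 = 21611
carton 27: 21611 + 841 = 22452
carton 28: 22452 + 841 = 23293
carton 29: 23293 + 841 = 24134
carton 30: 24134 + 841 = 24975
carton 31: 24975 + 841 = 25816
carton 32: 25816 + 841 = 26657

586, 1427, 2268, 3109, 3950, 4791, 5632, 6473, 7314, 8155, 8996, 9837, 10678, 11519, 12360, 13201, 14042, 14883, 15724, 16565, 17406, 18247, 19088, 19929, 20770, 21611, 22452, 23293, 24134, 24975, 25816, 26657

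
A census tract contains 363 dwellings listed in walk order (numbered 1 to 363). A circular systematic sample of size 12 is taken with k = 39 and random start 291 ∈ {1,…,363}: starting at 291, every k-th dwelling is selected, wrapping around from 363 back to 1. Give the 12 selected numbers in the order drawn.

291, 330, 6, 45, 84, 123, 162, 201, 240, 279, 318, 357

Selection 1: 291
Selection 2: 291 + 39 = 330
Selection 3: 330 + 39 = 369 → 369 − 363 = 6
Selection 4: 6 + 39 = 45
Selection 5: 45 + 39 = 84
Selection 6: 84 + 39 = 123
Selection 7: 123 + 39 = 162
Selection 8: 162 + 39 = 201
Selection 9: 201 + 39 = 240
Selection 10: 240 + 39 = 279
Selection 11: 279 + 39 = 318
Selection 12: 318 + 39 = 357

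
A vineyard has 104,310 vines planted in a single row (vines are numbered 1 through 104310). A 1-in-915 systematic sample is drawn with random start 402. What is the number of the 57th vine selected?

51642

k = 915
57th selection = r + (57−1)·k = 402 + 56×915 = 402 + 51240 = 51642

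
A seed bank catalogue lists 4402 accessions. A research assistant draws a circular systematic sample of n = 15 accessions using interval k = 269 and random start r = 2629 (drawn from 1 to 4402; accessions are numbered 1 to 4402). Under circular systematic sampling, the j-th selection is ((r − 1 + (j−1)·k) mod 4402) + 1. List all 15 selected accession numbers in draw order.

2629, 2898, 3167, 3436, 3705, 3974, 4243, 110, 379, 648, 917, 1186, 1455, 1724, 1993

Selection 1: 2629
Selection 2: 2629 + 269 = 2898
Selection 3: 2898 + 269 = 3167
Selection 4: 3167 + 269 = 3436
Selection 5: 3436 + 269 = 3705
Selection 6: 3705 + 269 = 3974
Selection 7: 3974 + 269 = 4243
Selection 8: 4243 + 269 = 4512 → 4512 − 4402 = 110
Selection 9: 110 + 269 = 379
Selection 10: 379 + 269 = 648
Selection 11: 648 + 269 = 917
Selection 12: 917 + 269 = 1186
Selection 13: 1186 + 269 = 1455
Selection 14: 1455 + 269 = 1724
Selection 15: 1724 + 269 = 1993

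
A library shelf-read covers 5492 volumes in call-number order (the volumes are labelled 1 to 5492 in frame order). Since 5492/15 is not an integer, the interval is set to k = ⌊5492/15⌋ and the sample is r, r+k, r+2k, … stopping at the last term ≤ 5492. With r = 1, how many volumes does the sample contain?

k = ⌊5492/15⌋ = 366
Achieved size = ⌊(5492 − 1)/366⌋ + 1 = ⌊5491/366⌋ + 1 = 15 + 1 = 16
(last selection: 1 + 15×366 = 5491 ≤ 5492; next would be 5857 > 5492)

16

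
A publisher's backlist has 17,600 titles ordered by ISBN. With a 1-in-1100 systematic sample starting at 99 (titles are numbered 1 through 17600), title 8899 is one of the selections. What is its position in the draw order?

9

k = 1100
position = (8899 − 99)/1100 + 1 = 8800/1100 + 1 = 8 + 1 = 9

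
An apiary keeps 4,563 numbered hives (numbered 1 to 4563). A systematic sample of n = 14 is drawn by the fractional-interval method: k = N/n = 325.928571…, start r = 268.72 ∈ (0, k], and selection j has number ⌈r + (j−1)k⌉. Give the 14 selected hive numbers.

j=1: r + 0k = 268.72 → ⌈·⌉ = 269
j=2: r + 1k = 594.648571… → ⌈·⌉ = 595
j=3: r + 2k = 920.577142… → ⌈·⌉ = 921
j=4: r + 3k = 1246.505714… → ⌈·⌉ = 1247
j=5: r + 4k = 1572.434285… → ⌈·⌉ = 1573
j=6: r + 5k = 1898.362857… → ⌈·⌉ = 1899
j=7: r + 6k = 2224.291428… → ⌈·⌉ = 2225
j=8: r + 7k = 2550.22 → ⌈·⌉ = 2551
j=9: r + 8k = 2876.148571… → ⌈·⌉ = 2877
j=10: r + 9k = 3202.077142… → ⌈·⌉ = 3203
j=11: r + 10k = 3528.005714… → ⌈·⌉ = 3529
j=12: r + 11k = 3853.934285… → ⌈·⌉ = 3854
j=13: r + 12k = 4179.862857… → ⌈·⌉ = 4180
j=14: r + 13k = 4505.791428… → ⌈·⌉ = 4506

269, 595, 921, 1247, 1573, 1899, 2225, 2551, 2877, 3203, 3529, 3854, 4180, 4506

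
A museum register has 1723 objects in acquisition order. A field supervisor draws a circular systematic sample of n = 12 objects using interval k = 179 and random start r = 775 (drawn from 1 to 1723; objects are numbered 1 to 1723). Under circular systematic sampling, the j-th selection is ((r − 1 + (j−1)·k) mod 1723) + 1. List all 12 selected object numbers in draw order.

775, 954, 1133, 1312, 1491, 1670, 126, 305, 484, 663, 842, 1021

Selection 1: 775
Selection 2: 775 + 179 = 954
Selection 3: 954 + 179 = 1133
Selection 4: 1133 + 179 = 1312
Selection 5: 1312 + 179 = 1491
Selection 6: 1491 + 179 = 1670
Selection 7: 1670 + 179 = 1849 → 1849 − 1723 = 126
Selection 8: 126 + 179 = 305
Selection 9: 305 + 179 = 484
Selection 10: 484 + 179 = 663
Selection 11: 663 + 179 = 842
Selection 12: 842 + 179 = 1021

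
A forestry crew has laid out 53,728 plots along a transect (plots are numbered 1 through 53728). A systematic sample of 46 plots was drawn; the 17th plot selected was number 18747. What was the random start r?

59

k = 53728/46 = 1168
r = 18747 − (17−1)×1168 = 18747 − 18688 = 59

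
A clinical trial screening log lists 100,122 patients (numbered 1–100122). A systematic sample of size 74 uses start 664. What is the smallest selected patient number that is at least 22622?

23665

k = 100122/74 = 1353
Steps past start: ⌈(22622 − 664)/1353⌉ = ⌈21958/1353⌉ = 17
Selected patient: 664 + 17×1353 = 23665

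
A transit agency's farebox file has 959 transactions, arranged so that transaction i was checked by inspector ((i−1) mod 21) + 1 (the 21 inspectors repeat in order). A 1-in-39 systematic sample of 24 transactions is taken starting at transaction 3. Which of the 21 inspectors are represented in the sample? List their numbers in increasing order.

3, 6, 9, 12, 15, 18, 21

Consecutive selections differ by k = 39, so their inspector numbers differ by 39 mod 21 = 18.
gcd(39, 21) = 3, so the sample visits 21/3 = 7 distinct residues mod 21.
Start 3 is inspector 3; the inspectors hit are 3, 6, 9, 12, 15, 18, 21.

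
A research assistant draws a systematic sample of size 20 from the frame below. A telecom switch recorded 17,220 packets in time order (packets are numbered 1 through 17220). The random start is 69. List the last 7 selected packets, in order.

k = N/n = 17220/20 = 861
14th selection = 69 + 13×861 = 11262
15th: 11262 + 861 = 12123
16th: 12123 + 861 = 12984
17th: 12984 + 861 = 13845
18th: 13845 + 861 = 14706
19th: 14706 + 861 = 15567
20th: 15567 + 861 = 16428

11262, 12123, 12984, 13845, 14706, 15567, 16428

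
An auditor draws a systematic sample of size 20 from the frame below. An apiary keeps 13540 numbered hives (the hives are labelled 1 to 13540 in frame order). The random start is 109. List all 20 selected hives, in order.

109, 786, 1463, 2140, 2817, 3494, 4171, 4848, 5525, 6202, 6879, 7556, 8233, 8910, 9587, 10264, 10941, 11618, 12295, 12972

k = N/n = 13540/20 = 677
hive 1: 109
hive 2: 109 + 677 = 786
hive 3: 786 + 677 = 1463
hive 4: 1463 + 677 = 2140
hive 5: 2140 + 677 = 2817
hive 6: 2817 + 677 = 3494
hive 7: 3494 + 677 = 4171
hive 8: 4171 + 677 = 4848
hive 9: 4848 + 677 = 5525
hive 10: 5525 + 677 = 6202
hive 11: 6202 + 677 = 6879
hive 12: 6879 + 677 = 7556
hive 13: 7556 + 677 = 8233
hive 14: 8233 + 677 = 8910
hive 15: 8910 + 677 = 9587
hive 16: 9587 + 677 = 10264
hive 17: 10264 + 677 = 10941
hive 18: 10941 + 677 = 11618
hive 19: 11618 + 677 = 12295
hive 20: 12295 + 677 = 12972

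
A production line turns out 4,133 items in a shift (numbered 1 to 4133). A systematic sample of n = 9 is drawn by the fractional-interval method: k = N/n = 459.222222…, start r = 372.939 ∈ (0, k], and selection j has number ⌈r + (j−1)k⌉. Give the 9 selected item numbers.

j=1: r + 0k = 372.939 → ⌈·⌉ = 373
j=2: r + 1k = 832.161222… → ⌈·⌉ = 833
j=3: r + 2k = 1291.383444… → ⌈·⌉ = 1292
j=4: r + 3k = 1750.605666… → ⌈·⌉ = 1751
j=5: r + 4k = 2209.827888… → ⌈·⌉ = 2210
j=6: r + 5k = 2669.050111… → ⌈·⌉ = 2670
j=7: r + 6k = 3128.272333… → ⌈·⌉ = 3129
j=8: r + 7k = 3587.494555… → ⌈·⌉ = 3588
j=9: r + 8k = 4046.716777… → ⌈·⌉ = 4047

373, 833, 1292, 1751, 2210, 2670, 3129, 3588, 4047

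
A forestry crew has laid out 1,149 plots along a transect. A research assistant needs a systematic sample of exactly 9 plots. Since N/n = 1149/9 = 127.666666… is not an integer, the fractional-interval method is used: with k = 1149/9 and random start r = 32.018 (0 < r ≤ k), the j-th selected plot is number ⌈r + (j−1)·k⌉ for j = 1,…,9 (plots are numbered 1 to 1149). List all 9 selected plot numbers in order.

j=1: r + 0k = 32.018 → ⌈·⌉ = 33
j=2: r + 1k = 159.684666… → ⌈·⌉ = 160
j=3: r + 2k = 287.351333… → ⌈·⌉ = 288
j=4: r + 3k = 415.018 → ⌈·⌉ = 416
j=5: r + 4k = 542.684666… → ⌈·⌉ = 543
j=6: r + 5k = 670.351333… → ⌈·⌉ = 671
j=7: r + 6k = 798.018 → ⌈·⌉ = 799
j=8: r + 7k = 925.684666… → ⌈·⌉ = 926
j=9: r + 8k = 1053.351333… → ⌈·⌉ = 1054

33, 160, 288, 416, 543, 671, 799, 926, 1054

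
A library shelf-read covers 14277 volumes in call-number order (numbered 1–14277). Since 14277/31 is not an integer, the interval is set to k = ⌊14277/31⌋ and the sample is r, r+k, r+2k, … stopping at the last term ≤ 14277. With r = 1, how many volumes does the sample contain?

k = ⌊14277/31⌋ = 460
Achieved size = ⌊(14277 − 1)/460⌋ + 1 = ⌊14276/460⌋ + 1 = 31 + 1 = 32
(last selection: 1 + 31×460 = 14261 ≤ 14277; next would be 14721 > 14277)

32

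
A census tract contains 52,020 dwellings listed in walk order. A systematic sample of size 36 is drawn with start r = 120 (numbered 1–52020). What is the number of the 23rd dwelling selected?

k = 52020/36 = 1445
23rd selection = r + (23−1)·k = 120 + 22×1445 = 120 + 31790 = 31910

31910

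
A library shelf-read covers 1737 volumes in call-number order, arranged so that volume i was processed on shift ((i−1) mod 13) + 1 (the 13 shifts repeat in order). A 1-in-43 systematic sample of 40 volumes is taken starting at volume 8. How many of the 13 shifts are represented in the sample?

Consecutive selections differ by k = 43, so their shift numbers differ by 43 mod 13 = 4.
gcd(43, 13) = 1, so the sample visits 13/1 = 13 distinct residues mod 13.
Start 8 is shift 8; the shifts hit are 1, 2, 3, 4, 5, 6, 7, 8, 9, 10, 11, 12, 13.

13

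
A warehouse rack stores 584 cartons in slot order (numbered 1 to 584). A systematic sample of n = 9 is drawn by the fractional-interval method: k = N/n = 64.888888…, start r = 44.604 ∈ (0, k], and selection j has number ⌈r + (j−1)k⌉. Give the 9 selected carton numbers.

j=1: r + 0k = 44.604 → ⌈·⌉ = 45
j=2: r + 1k = 109.492888… → ⌈·⌉ = 110
j=3: r + 2k = 174.381777… → ⌈·⌉ = 175
j=4: r + 3k = 239.270666… → ⌈·⌉ = 240
j=5: r + 4k = 304.159555… → ⌈·⌉ = 305
j=6: r + 5k = 369.048444… → ⌈·⌉ = 370
j=7: r + 6k = 433.937333… → ⌈·⌉ = 434
j=8: r + 7k = 498.826222… → ⌈·⌉ = 499
j=9: r + 8k = 563.715111… → ⌈·⌉ = 564

45, 110, 175, 240, 305, 370, 434, 499, 564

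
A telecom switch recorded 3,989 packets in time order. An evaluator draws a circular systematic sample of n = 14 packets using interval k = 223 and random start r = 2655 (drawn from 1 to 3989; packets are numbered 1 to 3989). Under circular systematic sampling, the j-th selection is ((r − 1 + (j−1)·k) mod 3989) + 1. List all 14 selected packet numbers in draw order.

Selection 1: 2655
Selection 2: 2655 + 223 = 2878
Selection 3: 2878 + 223 = 3101
Selection 4: 3101 + 223 = 3324
Selection 5: 3324 + 223 = 3547
Selection 6: 3547 + 223 = 3770
Selection 7: 3770 + 223 = 3993 → 3993 − 3989 = 4
Selection 8: 4 + 223 = 227
Selection 9: 227 + 223 = 450
Selection 10: 450 + 223 = 673
Selection 11: 673 + 223 = 896
Selection 12: 896 + 223 = 1119
Selection 13: 1119 + 223 = 1342
Selection 14: 1342 + 223 = 1565

2655, 2878, 3101, 3324, 3547, 3770, 4, 227, 450, 673, 896, 1119, 1342, 1565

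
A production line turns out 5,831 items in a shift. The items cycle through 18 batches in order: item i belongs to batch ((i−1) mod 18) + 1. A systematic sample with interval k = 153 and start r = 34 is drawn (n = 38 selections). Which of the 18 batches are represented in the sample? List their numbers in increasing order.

Consecutive selections differ by k = 153, so their batch numbers differ by 153 mod 18 = 9.
gcd(153, 18) = 9, so the sample visits 18/9 = 2 distinct residues mod 18.
Start 34 is batch 16; the batches hit are 7, 16.

7, 16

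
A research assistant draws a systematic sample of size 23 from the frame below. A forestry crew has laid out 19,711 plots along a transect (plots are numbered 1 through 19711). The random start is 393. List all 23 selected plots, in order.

k = N/n = 19711/23 = 857
plot 1: 393
plot 2: 393 + 857 = 1250
plot 3: 1250 + 857 = 2107
plot 4: 2107 + 857 = 2964
plot 5: 2964 + 857 = 3821
plot 6: 3821 + 857 = 4678
plot 7: 4678 + 857 = 5535
plot 8: 5535 + 857 = 6392
plot 9: 6392 + 857 = 7249
plot 10: 7249 + 857 = 8106
plot 11: 8106 + 857 = 8963
plot 12: 8963 + 857 = 9820
plot 13: 9820 + 857 = 10677
plot 14: 10677 + 857 = 11534
plot 15: 11534 + 857 = 12391
plot 16: 12391 + 857 = 13248
plot 17: 13248 + 857 = 14105
plot 18: 14105 + 857 = 14962
plot 19: 14962 + 857 = 15819
plot 20: 15819 + 857 = 16676
plot 21: 16676 + 857 = 17533
plot 22: 17533 + 857 = 18390
plot 23: 18390 + 857 = 19247

393, 1250, 2107, 2964, 3821, 4678, 5535, 6392, 7249, 8106, 8963, 9820, 10677, 11534, 12391, 13248, 14105, 14962, 15819, 16676, 17533, 18390, 19247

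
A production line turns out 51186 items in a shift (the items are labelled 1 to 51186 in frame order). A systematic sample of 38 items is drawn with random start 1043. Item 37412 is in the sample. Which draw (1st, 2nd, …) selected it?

k = 51186/38 = 1347
position = (37412 − 1043)/1347 + 1 = 36369/1347 + 1 = 27 + 1 = 28

28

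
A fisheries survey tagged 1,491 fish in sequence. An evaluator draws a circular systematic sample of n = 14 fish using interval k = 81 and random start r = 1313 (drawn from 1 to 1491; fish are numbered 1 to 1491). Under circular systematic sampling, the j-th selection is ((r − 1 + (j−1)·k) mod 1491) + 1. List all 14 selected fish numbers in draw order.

Selection 1: 1313
Selection 2: 1313 + 81 = 1394
Selection 3: 1394 + 81 = 1475
Selection 4: 1475 + 81 = 1556 → 1556 − 1491 = 65
Selection 5: 65 + 81 = 146
Selection 6: 146 + 81 = 227
Selection 7: 227 + 81 = 308
Selection 8: 308 + 81 = 389
Selection 9: 389 + 81 = 470
Selection 10: 470 + 81 = 551
Selection 11: 551 + 81 = 632
Selection 12: 632 + 81 = 713
Selection 13: 713 + 81 = 794
Selection 14: 794 + 81 = 875

1313, 1394, 1475, 65, 146, 227, 308, 389, 470, 551, 632, 713, 794, 875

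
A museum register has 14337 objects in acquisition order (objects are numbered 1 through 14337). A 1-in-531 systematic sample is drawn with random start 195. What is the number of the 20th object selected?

10284

k = 531
20th selection = r + (20−1)·k = 195 + 19×531 = 195 + 10089 = 10284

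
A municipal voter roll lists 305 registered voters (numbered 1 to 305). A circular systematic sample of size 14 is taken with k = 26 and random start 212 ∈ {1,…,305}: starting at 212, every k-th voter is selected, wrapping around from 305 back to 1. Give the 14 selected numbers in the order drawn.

212, 238, 264, 290, 11, 37, 63, 89, 115, 141, 167, 193, 219, 245

Selection 1: 212
Selection 2: 212 + 26 = 238
Selection 3: 238 + 26 = 264
Selection 4: 264 + 26 = 290
Selection 5: 290 + 26 = 316 → 316 − 305 = 11
Selection 6: 11 + 26 = 37
Selection 7: 37 + 26 = 63
Selection 8: 63 + 26 = 89
Selection 9: 89 + 26 = 115
Selection 10: 115 + 26 = 141
Selection 11: 141 + 26 = 167
Selection 12: 167 + 26 = 193
Selection 13: 193 + 26 = 219
Selection 14: 219 + 26 = 245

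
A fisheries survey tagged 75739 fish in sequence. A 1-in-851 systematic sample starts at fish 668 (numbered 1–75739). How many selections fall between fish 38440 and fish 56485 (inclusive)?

k = 851
First selection ≥ 38440: 668 + ⌈(38440−668)/851⌉·851 = 668 + 45×851 = 38963
Last selection ≤ 56485: 668 + ⌊(56485−668)/851⌋·851 = 668 + 65×851 = 55983
Count = 65 − 45 + 1 = 21

21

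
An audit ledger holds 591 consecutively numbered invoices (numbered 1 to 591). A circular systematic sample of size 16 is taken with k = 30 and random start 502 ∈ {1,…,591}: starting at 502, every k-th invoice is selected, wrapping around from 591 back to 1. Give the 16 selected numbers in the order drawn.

502, 532, 562, 1, 31, 61, 91, 121, 151, 181, 211, 241, 271, 301, 331, 361

Selection 1: 502
Selection 2: 502 + 30 = 532
Selection 3: 532 + 30 = 562
Selection 4: 562 + 30 = 592 → 592 − 591 = 1
Selection 5: 1 + 30 = 31
Selection 6: 31 + 30 = 61
Selection 7: 61 + 30 = 91
Selection 8: 91 + 30 = 121
Selection 9: 121 + 30 = 151
Selection 10: 151 + 30 = 181
Selection 11: 181 + 30 = 211
Selection 12: 211 + 30 = 241
Selection 13: 241 + 30 = 271
Selection 14: 271 + 30 = 301
Selection 15: 301 + 30 = 331
Selection 16: 331 + 30 = 361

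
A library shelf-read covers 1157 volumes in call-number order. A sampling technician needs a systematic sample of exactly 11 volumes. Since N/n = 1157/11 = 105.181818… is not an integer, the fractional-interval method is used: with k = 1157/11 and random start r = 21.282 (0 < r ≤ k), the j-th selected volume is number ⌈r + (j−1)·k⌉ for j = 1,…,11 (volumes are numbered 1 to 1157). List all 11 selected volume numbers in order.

j=1: r + 0k = 21.282 → ⌈·⌉ = 22
j=2: r + 1k = 126.463818… → ⌈·⌉ = 127
j=3: r + 2k = 231.645636… → ⌈·⌉ = 232
j=4: r + 3k = 336.827454… → ⌈·⌉ = 337
j=5: r + 4k = 442.009272… → ⌈·⌉ = 443
j=6: r + 5k = 547.191090… → ⌈·⌉ = 548
j=7: r + 6k = 652.372909… → ⌈·⌉ = 653
j=8: r + 7k = 757.554727… → ⌈·⌉ = 758
j=9: r + 8k = 862.736545… → ⌈·⌉ = 863
j=10: r + 9k = 967.918363… → ⌈·⌉ = 968
j=11: r + 10k = 1073.100181… → ⌈·⌉ = 1074

22, 127, 232, 337, 443, 548, 653, 758, 863, 968, 1074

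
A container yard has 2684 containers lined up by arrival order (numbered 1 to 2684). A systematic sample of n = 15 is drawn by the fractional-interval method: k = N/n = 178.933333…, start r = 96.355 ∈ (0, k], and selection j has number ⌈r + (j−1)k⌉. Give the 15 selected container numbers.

97, 276, 455, 634, 813, 992, 1170, 1349, 1528, 1707, 1886, 2065, 2244, 2423, 2602

j=1: r + 0k = 96.355 → ⌈·⌉ = 97
j=2: r + 1k = 275.288333… → ⌈·⌉ = 276
j=3: r + 2k = 454.221666… → ⌈·⌉ = 455
j=4: r + 3k = 633.155 → ⌈·⌉ = 634
j=5: r + 4k = 812.088333… → ⌈·⌉ = 813
j=6: r + 5k = 991.021666… → ⌈·⌉ = 992
j=7: r + 6k = 1169.955 → ⌈·⌉ = 1170
j=8: r + 7k = 1348.888333… → ⌈·⌉ = 1349
j=9: r + 8k = 1527.821666… → ⌈·⌉ = 1528
j=10: r + 9k = 1706.755 → ⌈·⌉ = 1707
j=11: r + 10k = 1885.688333… → ⌈·⌉ = 1886
j=12: r + 11k = 2064.621666… → ⌈·⌉ = 2065
j=13: r + 12k = 2243.555 → ⌈·⌉ = 2244
j=14: r + 13k = 2422.488333… → ⌈·⌉ = 2423
j=15: r + 14k = 2601.421666… → ⌈·⌉ = 2602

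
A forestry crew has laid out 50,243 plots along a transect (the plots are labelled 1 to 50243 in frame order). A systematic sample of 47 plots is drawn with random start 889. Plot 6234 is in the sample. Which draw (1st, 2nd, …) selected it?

k = 50243/47 = 1069
position = (6234 − 889)/1069 + 1 = 5345/1069 + 1 = 5 + 1 = 6

6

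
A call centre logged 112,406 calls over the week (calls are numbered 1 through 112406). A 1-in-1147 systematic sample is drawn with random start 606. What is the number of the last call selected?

k = 1147
98th selection = r + (98−1)·k = 606 + 97×1147 = 606 + 111259 = 111865

111865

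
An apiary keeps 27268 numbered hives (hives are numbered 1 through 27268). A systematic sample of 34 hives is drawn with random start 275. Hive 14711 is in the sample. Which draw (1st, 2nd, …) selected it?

k = 27268/34 = 802
position = (14711 − 275)/802 + 1 = 14436/802 + 1 = 18 + 1 = 19

19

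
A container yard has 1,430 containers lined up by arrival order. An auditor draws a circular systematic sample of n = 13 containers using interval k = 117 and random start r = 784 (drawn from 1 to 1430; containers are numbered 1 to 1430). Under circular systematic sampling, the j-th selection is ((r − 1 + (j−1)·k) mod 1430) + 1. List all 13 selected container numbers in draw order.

784, 901, 1018, 1135, 1252, 1369, 56, 173, 290, 407, 524, 641, 758

Selection 1: 784
Selection 2: 784 + 117 = 901
Selection 3: 901 + 117 = 1018
Selection 4: 1018 + 117 = 1135
Selection 5: 1135 + 117 = 1252
Selection 6: 1252 + 117 = 1369
Selection 7: 1369 + 117 = 1486 → 1486 − 1430 = 56
Selection 8: 56 + 117 = 173
Selection 9: 173 + 117 = 290
Selection 10: 290 + 117 = 407
Selection 11: 407 + 117 = 524
Selection 12: 524 + 117 = 641
Selection 13: 641 + 117 = 758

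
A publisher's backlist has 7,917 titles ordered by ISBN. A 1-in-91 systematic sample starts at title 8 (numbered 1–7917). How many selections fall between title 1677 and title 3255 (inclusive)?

17

k = 91
First selection ≥ 1677: 8 + ⌈(1677−8)/91⌉·91 = 8 + 19×91 = 1737
Last selection ≤ 3255: 8 + ⌊(3255−8)/91⌋·91 = 8 + 35×91 = 3193
Count = 35 − 19 + 1 = 17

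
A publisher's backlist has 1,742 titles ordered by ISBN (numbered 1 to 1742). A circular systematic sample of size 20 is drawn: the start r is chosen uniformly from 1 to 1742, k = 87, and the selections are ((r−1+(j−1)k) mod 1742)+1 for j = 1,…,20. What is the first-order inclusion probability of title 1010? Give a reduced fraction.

For each position j, as r ranges over 1…1742 the j-th selection hits every title exactly once, so title 1010 is selected for exactly 20 of the 1742 starts.
Inclusion probability = 20/1742 = 10/871.

10/871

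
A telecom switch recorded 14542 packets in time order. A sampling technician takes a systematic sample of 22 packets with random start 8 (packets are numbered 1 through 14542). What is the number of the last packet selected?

13889

k = 14542/22 = 661
22nd selection = r + (22−1)·k = 8 + 21×661 = 8 + 13881 = 13889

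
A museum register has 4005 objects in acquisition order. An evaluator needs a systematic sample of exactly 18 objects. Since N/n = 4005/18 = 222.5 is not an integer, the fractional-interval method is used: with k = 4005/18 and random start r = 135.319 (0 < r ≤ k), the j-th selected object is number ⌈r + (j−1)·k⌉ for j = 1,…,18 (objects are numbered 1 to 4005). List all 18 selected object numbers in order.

j=1: r + 0k = 135.319 → ⌈·⌉ = 136
j=2: r + 1k = 357.819 → ⌈·⌉ = 358
j=3: r + 2k = 580.319 → ⌈·⌉ = 581
j=4: r + 3k = 802.819 → ⌈·⌉ = 803
j=5: r + 4k = 1025.319 → ⌈·⌉ = 1026
j=6: r + 5k = 1247.819 → ⌈·⌉ = 1248
j=7: r + 6k = 1470.319 → ⌈·⌉ = 1471
j=8: r + 7k = 1692.819 → ⌈·⌉ = 1693
j=9: r + 8k = 1915.319 → ⌈·⌉ = 1916
j=10: r + 9k = 2137.819 → ⌈·⌉ = 2138
j=11: r + 10k = 2360.319 → ⌈·⌉ = 2361
j=12: r + 11k = 2582.819 → ⌈·⌉ = 2583
j=13: r + 12k = 2805.319 → ⌈·⌉ = 2806
j=14: r + 13k = 3027.819 → ⌈·⌉ = 3028
j=15: r + 14k = 3250.319 → ⌈·⌉ = 3251
j=16: r + 15k = 3472.819 → ⌈·⌉ = 3473
j=17: r + 16k = 3695.319 → ⌈·⌉ = 3696
j=18: r + 17k = 3917.819 → ⌈·⌉ = 3918

136, 358, 581, 803, 1026, 1248, 1471, 1693, 1916, 2138, 2361, 2583, 2806, 3028, 3251, 3473, 3696, 3918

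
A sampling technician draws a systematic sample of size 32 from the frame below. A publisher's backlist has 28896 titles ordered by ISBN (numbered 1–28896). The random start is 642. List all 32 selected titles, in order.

642, 1545, 2448, 3351, 4254, 5157, 6060, 6963, 7866, 8769, 9672, 10575, 11478, 12381, 13284, 14187, 15090, 15993, 16896, 17799, 18702, 19605, 20508, 21411, 22314, 23217, 24120, 25023, 25926, 26829, 27732, 28635

k = N/n = 28896/32 = 903
title 1: 642
title 2: 642 + 903 = 1545
title 3: 1545 + 903 = 2448
title 4: 2448 + 903 = 3351
title 5: 3351 + 903 = 4254
title 6: 4254 + 903 = 5157
title 7: 5157 + 903 = 6060
title 8: 6060 + 903 = 6963
title 9: 6963 + 903 = 7866
title 10: 7866 + 903 = 8769
title 11: 8769 + 903 = 9672
title 12: 9672 + 903 = 10575
title 13: 10575 + 903 = 11478
title 14: 11478 + 903 = 12381
title 15: 12381 + 903 = 13284
title 16: 13284 + 903 = 14187
title 17: 14187 + 903 = 15090
title 18: 15090 + 903 = 15993
title 19: 15993 + 903 = 16896
title 20: 16896 + 903 = 17799
title 21: 17799 + 903 = 18702
title 22: 18702 + 903 = 19605
title 23: 19605 + 903 = 20508
title 24: 20508 + 903 = 21411
title 25: 21411 + 903 = 22314
title 26: 22314 + 903 = 23217
title 27: 23217 + 903 = 24120
title 28: 24120 + 903 = 25023
title 29: 25023 + 903 = 25926
title 30: 25926 + 903 = 26829
title 31: 26829 + 903 = 27732
title 32: 27732 + 903 = 28635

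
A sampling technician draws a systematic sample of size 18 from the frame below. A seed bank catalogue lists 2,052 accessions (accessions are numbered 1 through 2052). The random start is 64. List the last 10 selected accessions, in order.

k = N/n = 2052/18 = 114
9th selection = 64 + 8×114 = 976
10th: 976 + 114 = 1090
11th: 1090 + 114 = 1204
12th: 1204 + 114 = 1318
13th: 1318 + 114 = 1432
14th: 1432 + 114 = 1546
15th: 1546 + 114 = 1660
16th: 1660 + 114 = 1774
17th: 1774 + 114 = 1888
18th: 1888 + 114 = 2002

976, 1090, 1204, 1318, 1432, 1546, 1660, 1774, 1888, 2002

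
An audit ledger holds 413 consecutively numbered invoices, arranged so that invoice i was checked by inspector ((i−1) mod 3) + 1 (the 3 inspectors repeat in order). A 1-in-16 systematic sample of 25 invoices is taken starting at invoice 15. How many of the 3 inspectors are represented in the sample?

3

Consecutive selections differ by k = 16, so their inspector numbers differ by 16 mod 3 = 1.
gcd(16, 3) = 1, so the sample visits 3/1 = 3 distinct residues mod 3.
Start 15 is inspector 3; the inspectors hit are 1, 2, 3.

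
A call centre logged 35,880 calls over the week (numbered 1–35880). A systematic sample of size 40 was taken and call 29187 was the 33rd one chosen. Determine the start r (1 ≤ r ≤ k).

483

k = 35880/40 = 897
r = 29187 − (33−1)×897 = 29187 − 28704 = 483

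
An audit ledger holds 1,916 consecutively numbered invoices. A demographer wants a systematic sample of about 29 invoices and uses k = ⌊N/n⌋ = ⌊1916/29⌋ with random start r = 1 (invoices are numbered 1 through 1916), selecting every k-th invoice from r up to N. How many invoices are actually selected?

30

k = ⌊1916/29⌋ = 66
Achieved size = ⌊(1916 − 1)/66⌋ + 1 = ⌊1915/66⌋ + 1 = 29 + 1 = 30
(last selection: 1 + 29×66 = 1915 ≤ 1916; next would be 1981 > 1916)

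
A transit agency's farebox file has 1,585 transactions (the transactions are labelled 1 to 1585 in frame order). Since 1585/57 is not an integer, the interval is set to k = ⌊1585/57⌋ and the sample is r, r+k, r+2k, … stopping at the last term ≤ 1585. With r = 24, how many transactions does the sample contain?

k = ⌊1585/57⌋ = 27
Achieved size = ⌊(1585 − 24)/27⌋ + 1 = ⌊1561/27⌋ + 1 = 57 + 1 = 58
(last selection: 24 + 57×27 = 1563 ≤ 1585; next would be 1590 > 1585)

58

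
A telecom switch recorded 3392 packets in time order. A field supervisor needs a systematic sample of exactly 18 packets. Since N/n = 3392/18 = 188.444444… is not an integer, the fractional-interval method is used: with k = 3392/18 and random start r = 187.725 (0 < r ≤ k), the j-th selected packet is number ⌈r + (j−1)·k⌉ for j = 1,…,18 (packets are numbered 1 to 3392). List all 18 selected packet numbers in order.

j=1: r + 0k = 187.725 → ⌈·⌉ = 188
j=2: r + 1k = 376.169444… → ⌈·⌉ = 377
j=3: r + 2k = 564.613888… → ⌈·⌉ = 565
j=4: r + 3k = 753.058333… → ⌈·⌉ = 754
j=5: r + 4k = 941.502777… → ⌈·⌉ = 942
j=6: r + 5k = 1129.947222… → ⌈·⌉ = 1130
j=7: r + 6k = 1318.391666… → ⌈·⌉ = 1319
j=8: r + 7k = 1506.836111… → ⌈·⌉ = 1507
j=9: r + 8k = 1695.280555… → ⌈·⌉ = 1696
j=10: r + 9k = 1883.725 → ⌈·⌉ = 1884
j=11: r + 10k = 2072.169444… → ⌈·⌉ = 2073
j=12: r + 11k = 2260.613888… → ⌈·⌉ = 2261
j=13: r + 12k = 2449.058333… → ⌈·⌉ = 2450
j=14: r + 13k = 2637.502777… → ⌈·⌉ = 2638
j=15: r + 14k = 2825.947222… → ⌈·⌉ = 2826
j=16: r + 15k = 3014.391666… → ⌈·⌉ = 3015
j=17: r + 16k = 3202.836111… → ⌈·⌉ = 3203
j=18: r + 17k = 3391.280555… → ⌈·⌉ = 3392

188, 377, 565, 754, 942, 1130, 1319, 1507, 1696, 1884, 2073, 2261, 2450, 2638, 2826, 3015, 3203, 3392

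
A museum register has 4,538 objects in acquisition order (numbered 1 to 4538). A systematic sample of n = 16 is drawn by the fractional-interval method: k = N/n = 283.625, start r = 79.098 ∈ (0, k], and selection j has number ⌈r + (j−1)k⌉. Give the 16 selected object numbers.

j=1: r + 0k = 79.098 → ⌈·⌉ = 80
j=2: r + 1k = 362.723 → ⌈·⌉ = 363
j=3: r + 2k = 646.348 → ⌈·⌉ = 647
j=4: r + 3k = 929.973 → ⌈·⌉ = 930
j=5: r + 4k = 1213.598 → ⌈·⌉ = 1214
j=6: r + 5k = 1497.223 → ⌈·⌉ = 1498
j=7: r + 6k = 1780.848 → ⌈·⌉ = 1781
j=8: r + 7k = 2064.473 → ⌈·⌉ = 2065
j=9: r + 8k = 2348.098 → ⌈·⌉ = 2349
j=10: r + 9k = 2631.723 → ⌈·⌉ = 2632
j=11: r + 10k = 2915.348 → ⌈·⌉ = 2916
j=12: r + 11k = 3198.973 → ⌈·⌉ = 3199
j=13: r + 12k = 3482.598 → ⌈·⌉ = 3483
j=14: r + 13k = 3766.223 → ⌈·⌉ = 3767
j=15: r + 14k = 4049.848 → ⌈·⌉ = 4050
j=16: r + 15k = 4333.473 → ⌈·⌉ = 4334

80, 363, 647, 930, 1214, 1498, 1781, 2065, 2349, 2632, 2916, 3199, 3483, 3767, 4050, 4334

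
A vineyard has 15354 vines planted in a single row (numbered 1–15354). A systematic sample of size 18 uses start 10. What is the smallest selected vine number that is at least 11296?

k = 15354/18 = 853
Steps past start: ⌈(11296 − 10)/853⌉ = ⌈11286/853⌉ = 14
Selected vine: 10 + 14×853 = 11952

11952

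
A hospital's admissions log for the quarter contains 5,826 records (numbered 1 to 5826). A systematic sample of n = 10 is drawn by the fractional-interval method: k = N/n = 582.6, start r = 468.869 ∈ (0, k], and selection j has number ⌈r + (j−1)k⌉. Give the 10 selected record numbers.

j=1: r + 0k = 468.869 → ⌈·⌉ = 469
j=2: r + 1k = 1051.469 → ⌈·⌉ = 1052
j=3: r + 2k = 1634.069 → ⌈·⌉ = 1635
j=4: r + 3k = 2216.669 → ⌈·⌉ = 2217
j=5: r + 4k = 2799.269 → ⌈·⌉ = 2800
j=6: r + 5k = 3381.869 → ⌈·⌉ = 3382
j=7: r + 6k = 3964.469 → ⌈·⌉ = 3965
j=8: r + 7k = 4547.069 → ⌈·⌉ = 4548
j=9: r + 8k = 5129.669 → ⌈·⌉ = 5130
j=10: r + 9k = 5712.269 → ⌈·⌉ = 5713

469, 1052, 1635, 2217, 2800, 3382, 3965, 4548, 5130, 5713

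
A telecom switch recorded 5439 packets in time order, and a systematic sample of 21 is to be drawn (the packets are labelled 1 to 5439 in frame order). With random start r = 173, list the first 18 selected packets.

k = N/n = 5439/21 = 259
packet 1: 173
packet 2: 173 + 259 = 432
packet 3: 432 + 259 = 691
packet 4: 691 + 259 = 950
packet 5: 950 + 259 = 1209
packet 6: 1209 + 259 = 1468
packet 7: 1468 + 259 = 1727
packet 8: 1727 + 259 = 1986
packet 9: 1986 + 259 = 2245
packet 10: 2245 + 259 = 2504
packet 11: 2504 + 259 = 2763
packet 12: 2763 + 259 = 3022
packet 13: 3022 + 259 = 3281
packet 14: 3281 + 259 = 3540
packet 15: 3540 + 259 = 3799
packet 16: 3799 + 259 = 4058
packet 17: 4058 + 259 = 4317
packet 18: 4317 + 259 = 4576

173, 432, 691, 950, 1209, 1468, 1727, 1986, 2245, 2504, 2763, 3022, 3281, 3540, 3799, 4058, 4317, 4576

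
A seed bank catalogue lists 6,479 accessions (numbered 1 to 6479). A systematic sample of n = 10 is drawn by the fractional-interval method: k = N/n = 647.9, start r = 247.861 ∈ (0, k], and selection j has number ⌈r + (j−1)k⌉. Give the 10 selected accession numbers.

248, 896, 1544, 2192, 2840, 3488, 4136, 4784, 5432, 6079

j=1: r + 0k = 247.861 → ⌈·⌉ = 248
j=2: r + 1k = 895.761 → ⌈·⌉ = 896
j=3: r + 2k = 1543.661 → ⌈·⌉ = 1544
j=4: r + 3k = 2191.561 → ⌈·⌉ = 2192
j=5: r + 4k = 2839.461 → ⌈·⌉ = 2840
j=6: r + 5k = 3487.361 → ⌈·⌉ = 3488
j=7: r + 6k = 4135.261 → ⌈·⌉ = 4136
j=8: r + 7k = 4783.161 → ⌈·⌉ = 4784
j=9: r + 8k = 5431.061 → ⌈·⌉ = 5432
j=10: r + 9k = 6078.961 → ⌈·⌉ = 6079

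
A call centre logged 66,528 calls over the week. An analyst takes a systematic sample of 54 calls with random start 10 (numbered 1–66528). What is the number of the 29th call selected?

k = 66528/54 = 1232
29th selection = r + (29−1)·k = 10 + 28×1232 = 10 + 34496 = 34506

34506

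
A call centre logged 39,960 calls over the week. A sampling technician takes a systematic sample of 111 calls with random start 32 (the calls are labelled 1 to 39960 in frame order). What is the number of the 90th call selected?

k = 39960/111 = 360
90th selection = r + (90−1)·k = 32 + 89×360 = 32 + 32040 = 32072

32072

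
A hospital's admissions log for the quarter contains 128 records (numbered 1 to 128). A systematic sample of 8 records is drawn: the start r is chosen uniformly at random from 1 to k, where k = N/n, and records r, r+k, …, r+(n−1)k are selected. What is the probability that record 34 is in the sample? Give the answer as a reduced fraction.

k = 128/8 = 16.
Record 34 is selected iff r ≡ 34 (mod 16); exactly one such r in {1,…,16}.
Inclusion probability = 1/16.

1/16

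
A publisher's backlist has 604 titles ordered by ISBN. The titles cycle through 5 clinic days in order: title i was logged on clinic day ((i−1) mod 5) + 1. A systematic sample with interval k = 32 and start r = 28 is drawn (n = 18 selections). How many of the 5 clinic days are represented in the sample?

Consecutive selections differ by k = 32, so their clinic day numbers differ by 32 mod 5 = 2.
gcd(32, 5) = 1, so the sample visits 5/1 = 5 distinct residues mod 5.
Start 28 is clinic day 3; the clinic days hit are 1, 2, 3, 4, 5.

5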